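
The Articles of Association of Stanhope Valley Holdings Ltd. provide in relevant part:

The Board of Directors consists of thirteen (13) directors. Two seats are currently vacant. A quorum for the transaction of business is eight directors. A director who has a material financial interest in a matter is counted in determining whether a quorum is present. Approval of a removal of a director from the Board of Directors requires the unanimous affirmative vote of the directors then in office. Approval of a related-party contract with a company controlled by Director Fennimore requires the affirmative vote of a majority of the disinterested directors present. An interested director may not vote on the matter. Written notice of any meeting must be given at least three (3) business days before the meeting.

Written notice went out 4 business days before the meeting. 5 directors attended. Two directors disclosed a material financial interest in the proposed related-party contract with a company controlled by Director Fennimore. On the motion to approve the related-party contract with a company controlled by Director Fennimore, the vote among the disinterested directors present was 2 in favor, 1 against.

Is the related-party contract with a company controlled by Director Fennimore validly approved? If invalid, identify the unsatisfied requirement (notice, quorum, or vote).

Invalid — quorum requirement not satisfied.

Notice: 4 business days given; 3 required (4 ≥ 3). Satisfied.
Quorum: 5 present (interested directors count toward quorum); quorum is 8. Not satisfied.
Vote: the related-party contract with a company controlled by Director Fennimore requires a majority of the disinterested directors present (5 − 2 = 3). A majority of 3 is 2, so 2 affirmative votes are needed; 2 voted in favor. Satisfied. (Moot — without a quorum no business can be validly transacted.)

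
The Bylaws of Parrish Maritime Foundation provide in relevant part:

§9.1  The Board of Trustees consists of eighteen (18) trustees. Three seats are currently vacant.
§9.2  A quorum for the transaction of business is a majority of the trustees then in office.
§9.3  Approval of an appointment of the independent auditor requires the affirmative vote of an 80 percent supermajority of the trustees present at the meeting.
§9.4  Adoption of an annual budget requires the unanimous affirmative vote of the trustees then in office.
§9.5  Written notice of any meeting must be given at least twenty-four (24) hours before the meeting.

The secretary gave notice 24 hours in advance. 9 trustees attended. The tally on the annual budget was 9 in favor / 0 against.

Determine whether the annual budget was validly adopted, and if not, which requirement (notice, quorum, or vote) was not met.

Notice: 24 hours given; 24 required (24 ≥ 24). Satisfied.
Quorum: 9 present; quorum is 8. Satisfied.
Vote: the annual budget requires the unanimous vote of the trustees then in office (15). Unanimous means all 15, so 15 affirmative votes are needed; 9 voted in favor. Not satisfied.

Invalid — vote requirement not satisfied.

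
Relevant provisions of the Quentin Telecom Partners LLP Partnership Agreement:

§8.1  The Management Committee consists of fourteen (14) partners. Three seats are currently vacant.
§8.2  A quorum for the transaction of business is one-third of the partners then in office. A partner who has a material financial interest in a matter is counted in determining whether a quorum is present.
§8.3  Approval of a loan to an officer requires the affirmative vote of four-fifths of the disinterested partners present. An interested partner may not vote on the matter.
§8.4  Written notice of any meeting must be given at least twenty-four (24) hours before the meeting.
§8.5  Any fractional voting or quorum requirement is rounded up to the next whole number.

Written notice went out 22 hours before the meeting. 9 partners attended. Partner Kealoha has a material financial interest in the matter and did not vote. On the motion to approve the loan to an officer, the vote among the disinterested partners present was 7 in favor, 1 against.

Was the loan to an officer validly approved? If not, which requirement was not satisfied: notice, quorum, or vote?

Notice: 22 hours given; 24 required (22 < 24). Not satisfied.
Quorum: 9 present (interested partners count toward quorum); quorum is 4. Satisfied.
Vote: the loan to an officer requires four-fifths of the disinterested partners present (9 − 1 = 8). 4/5 of 8 = 6.40, rounded up to 7, so 7 affirmative votes are needed; 7 voted in favor. Satisfied.

Invalid — notice requirement not satisfied.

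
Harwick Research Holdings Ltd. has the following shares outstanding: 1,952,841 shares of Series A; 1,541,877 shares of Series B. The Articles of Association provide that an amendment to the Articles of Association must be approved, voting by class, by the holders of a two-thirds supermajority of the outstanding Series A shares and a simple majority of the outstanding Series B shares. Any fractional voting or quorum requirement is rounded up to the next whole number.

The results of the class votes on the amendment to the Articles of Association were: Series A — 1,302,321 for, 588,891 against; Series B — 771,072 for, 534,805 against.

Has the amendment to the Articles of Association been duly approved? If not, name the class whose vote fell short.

Series A: 2/3 of 1952841 = 1301894; 1,301,894 required, 1,302,321 in favor — approved.
Series B: a majority of 1541877 is 770939; 770,939 required, 771,072 in favor — approved.

Approved — every class gave the required vote.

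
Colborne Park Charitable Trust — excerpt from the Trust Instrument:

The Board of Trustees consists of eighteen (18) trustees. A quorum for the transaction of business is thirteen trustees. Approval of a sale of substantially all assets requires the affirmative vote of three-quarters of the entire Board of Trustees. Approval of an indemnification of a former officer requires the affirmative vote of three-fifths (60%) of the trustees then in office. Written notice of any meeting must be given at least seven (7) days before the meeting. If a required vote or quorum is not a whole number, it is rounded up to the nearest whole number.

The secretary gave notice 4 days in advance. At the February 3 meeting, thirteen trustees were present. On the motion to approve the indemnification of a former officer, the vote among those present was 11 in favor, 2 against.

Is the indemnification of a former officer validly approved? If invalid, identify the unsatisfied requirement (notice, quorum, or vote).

Notice: 4 days given; 7 required (4 < 7). Not satisfied.
Quorum: 13 present; quorum is 13. Satisfied.
Vote: the indemnification of a former officer requires three-fifths of the trustees then in office (18). 3/5 of 18 = 10.80, rounded up to 11, so 11 affirmative votes are needed; 11 voted in favor. Satisfied.

Invalid — notice requirement not satisfied.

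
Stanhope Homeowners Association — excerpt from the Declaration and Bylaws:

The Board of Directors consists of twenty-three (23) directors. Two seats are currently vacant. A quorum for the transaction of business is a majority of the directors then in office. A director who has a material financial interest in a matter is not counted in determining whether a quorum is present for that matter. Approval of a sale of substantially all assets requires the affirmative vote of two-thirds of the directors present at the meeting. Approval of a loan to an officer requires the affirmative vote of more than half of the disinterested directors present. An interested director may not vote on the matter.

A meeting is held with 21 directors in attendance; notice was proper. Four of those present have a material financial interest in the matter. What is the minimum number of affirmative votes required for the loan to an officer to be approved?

The loan to an officer requires a majority of the disinterested directors present (21 − 4 = 17).
A majority of 17 is 9.

9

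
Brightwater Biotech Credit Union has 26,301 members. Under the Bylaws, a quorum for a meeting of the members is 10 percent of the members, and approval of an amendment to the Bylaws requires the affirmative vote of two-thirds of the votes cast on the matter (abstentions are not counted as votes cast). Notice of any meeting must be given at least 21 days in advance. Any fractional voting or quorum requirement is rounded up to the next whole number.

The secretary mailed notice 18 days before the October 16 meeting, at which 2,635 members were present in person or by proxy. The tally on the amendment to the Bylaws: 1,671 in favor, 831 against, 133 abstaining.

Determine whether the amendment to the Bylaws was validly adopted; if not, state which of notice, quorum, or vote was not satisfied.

Notice: 18 days given; 21 required. Not satisfied.
Quorum: 10% of 26,301 = 2,630.10, rounded up to 2,631; 2,635 present. Satisfied.
Vote: requires two-thirds of the votes cast (2,635 − 133 abstaining = 2,502); 2/3 of 2502 = 1668, so 1,668 needed; 1,671 in favor. Satisfied.

Invalid — notice requirement not satisfied.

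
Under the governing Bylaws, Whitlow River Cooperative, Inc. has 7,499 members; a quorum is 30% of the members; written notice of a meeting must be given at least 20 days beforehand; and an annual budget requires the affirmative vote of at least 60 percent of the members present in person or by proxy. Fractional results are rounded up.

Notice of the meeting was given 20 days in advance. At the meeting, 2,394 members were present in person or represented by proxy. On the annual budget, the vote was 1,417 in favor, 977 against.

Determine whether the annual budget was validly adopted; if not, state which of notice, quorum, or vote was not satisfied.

Notice: 20 days given; 20 required. Satisfied.
Quorum: 30% of 7,499 = 2,249.70, rounded up to 2,250; 2,394 present. Satisfied.
Vote: requires three-fifths of those present (2,394); 3/5 of 2394 = 1436.40, rounded up to 1437, so 1,437 needed; 1,417 in favor. Not satisfied.

Invalid — vote requirement not satisfied.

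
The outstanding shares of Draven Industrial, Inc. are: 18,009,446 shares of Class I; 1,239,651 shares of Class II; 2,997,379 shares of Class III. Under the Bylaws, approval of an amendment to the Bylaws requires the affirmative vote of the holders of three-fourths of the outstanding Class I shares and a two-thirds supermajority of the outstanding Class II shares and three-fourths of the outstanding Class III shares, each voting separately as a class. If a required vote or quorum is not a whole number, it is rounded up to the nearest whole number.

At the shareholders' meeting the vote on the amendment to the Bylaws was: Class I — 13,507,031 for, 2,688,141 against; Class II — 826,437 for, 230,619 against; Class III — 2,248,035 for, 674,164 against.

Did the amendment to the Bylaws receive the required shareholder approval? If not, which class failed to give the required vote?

Class I: 3/4 of 18009446 = 13507084.50, rounded up to 13507085; 13,507,085 required, 13,507,031 in favor — not approved.
Class II: 2/3 of 1239651 = 826434; 826,434 required, 826,437 in favor — approved.
Class III: 3/4 of 2997379 = 2248034.25, rounded up to 2248035; 2,248,035 required, 2,248,035 in favor — approved.

Not approved — the Class I shares did not give the required vote.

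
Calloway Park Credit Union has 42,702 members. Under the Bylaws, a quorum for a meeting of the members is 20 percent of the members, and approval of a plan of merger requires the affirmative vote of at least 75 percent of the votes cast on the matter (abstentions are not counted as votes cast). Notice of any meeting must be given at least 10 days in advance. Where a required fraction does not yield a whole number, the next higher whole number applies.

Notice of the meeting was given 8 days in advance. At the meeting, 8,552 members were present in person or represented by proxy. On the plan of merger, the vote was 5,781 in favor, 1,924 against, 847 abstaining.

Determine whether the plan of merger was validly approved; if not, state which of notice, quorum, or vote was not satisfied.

Notice: 8 days given; 10 required. Not satisfied.
Quorum: 20% of 42,702 = 8,540.40, rounded up to 8,541; 8,552 present. Satisfied.
Vote: requires three-fourths of the votes cast (8,552 − 847 abstaining = 7,705); 3/4 of 7705 = 5778.75, rounded up to 5779, so 5,779 needed; 5,781 in favor. Satisfied.

Invalid — notice requirement not satisfied.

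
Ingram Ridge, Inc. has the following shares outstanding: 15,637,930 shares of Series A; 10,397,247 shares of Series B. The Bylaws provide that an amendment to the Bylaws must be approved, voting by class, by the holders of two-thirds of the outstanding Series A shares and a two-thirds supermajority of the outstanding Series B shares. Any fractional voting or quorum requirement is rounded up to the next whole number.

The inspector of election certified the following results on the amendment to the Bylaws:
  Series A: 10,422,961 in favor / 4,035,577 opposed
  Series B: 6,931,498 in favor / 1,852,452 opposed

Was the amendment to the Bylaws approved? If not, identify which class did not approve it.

Series A: 2/3 of 15637930 = 10425286.67, rounded up to 10425287; 10,425,287 required, 10,422,961 in favor — not approved.
Series B: 2/3 of 10397247 = 6931498; 6,931,498 required, 6,931,498 in favor — approved.

Not approved — the Series A shares did not give the required vote.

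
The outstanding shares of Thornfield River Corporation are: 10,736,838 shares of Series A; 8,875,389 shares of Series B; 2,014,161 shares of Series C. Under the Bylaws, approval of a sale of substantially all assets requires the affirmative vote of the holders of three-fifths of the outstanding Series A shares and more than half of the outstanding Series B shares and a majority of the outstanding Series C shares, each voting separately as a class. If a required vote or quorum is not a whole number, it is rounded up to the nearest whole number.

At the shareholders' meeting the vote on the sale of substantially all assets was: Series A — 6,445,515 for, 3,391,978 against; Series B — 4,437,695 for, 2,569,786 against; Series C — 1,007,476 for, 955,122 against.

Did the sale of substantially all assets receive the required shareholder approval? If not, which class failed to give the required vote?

Approved — every class gave the required vote.

Series A: 3/5 of 10736838 = 6442102.80, rounded up to 6442103; 6,442,103 required, 6,445,515 in favor — approved.
Series B: a majority of 8875389 is 4437695; 4,437,695 required, 4,437,695 in favor — approved.
Series C: a majority of 2014161 is 1007081; 1,007,081 required, 1,007,476 in favor — approved.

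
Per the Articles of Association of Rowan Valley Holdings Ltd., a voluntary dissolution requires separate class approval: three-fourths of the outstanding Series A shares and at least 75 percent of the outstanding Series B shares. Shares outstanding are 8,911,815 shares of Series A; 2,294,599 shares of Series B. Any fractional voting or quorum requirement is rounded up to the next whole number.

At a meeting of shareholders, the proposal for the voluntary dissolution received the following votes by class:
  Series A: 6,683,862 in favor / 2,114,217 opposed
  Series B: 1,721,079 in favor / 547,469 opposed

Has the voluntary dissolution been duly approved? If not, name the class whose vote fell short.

Series A: 3/4 of 8911815 = 6683861.25, rounded up to 6683862; 6,683,862 required, 6,683,862 in favor — approved.
Series B: 3/4 of 2294599 = 1720949.25, rounded up to 1720950; 1,720,950 required, 1,721,079 in favor — approved.

Approved — every class gave the required vote.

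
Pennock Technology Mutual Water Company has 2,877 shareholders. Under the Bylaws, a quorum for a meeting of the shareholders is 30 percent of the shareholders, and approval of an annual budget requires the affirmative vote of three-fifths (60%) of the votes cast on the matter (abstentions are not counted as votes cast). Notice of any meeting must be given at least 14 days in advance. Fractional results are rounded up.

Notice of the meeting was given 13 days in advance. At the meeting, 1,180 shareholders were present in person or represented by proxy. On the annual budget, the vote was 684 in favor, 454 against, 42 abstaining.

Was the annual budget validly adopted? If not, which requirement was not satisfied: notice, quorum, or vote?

Notice: 13 days given; 14 required. Not satisfied.
Quorum: 30% of 2,877 = 863.10, rounded up to 864; 1,180 present. Satisfied.
Vote: requires three-fifths of the votes cast (1,180 − 42 abstaining = 1,138); 3/5 of 1138 = 682.80, rounded up to 683, so 683 needed; 684 in favor. Satisfied.

Invalid — notice requirement not satisfied.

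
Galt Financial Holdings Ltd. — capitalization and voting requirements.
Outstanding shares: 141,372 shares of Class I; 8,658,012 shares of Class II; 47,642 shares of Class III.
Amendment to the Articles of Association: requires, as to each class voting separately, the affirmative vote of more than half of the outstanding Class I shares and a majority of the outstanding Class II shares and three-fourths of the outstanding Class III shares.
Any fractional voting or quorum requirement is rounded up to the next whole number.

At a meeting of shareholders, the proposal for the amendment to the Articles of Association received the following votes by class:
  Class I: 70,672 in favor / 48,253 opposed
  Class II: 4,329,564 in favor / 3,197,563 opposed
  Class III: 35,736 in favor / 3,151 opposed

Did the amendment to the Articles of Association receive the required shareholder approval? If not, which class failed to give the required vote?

Not approved — the Class I shares did not give the required vote.

Class I: a majority of 141372 is 70687; 70,687 required, 70,672 in favor — not approved.
Class II: a majority of 8658012 is 4329007; 4,329,007 required, 4,329,564 in favor — approved.
Class III: 3/4 of 47642 = 35731.50, rounded up to 35732; 35,732 required, 35,736 in favor — approved.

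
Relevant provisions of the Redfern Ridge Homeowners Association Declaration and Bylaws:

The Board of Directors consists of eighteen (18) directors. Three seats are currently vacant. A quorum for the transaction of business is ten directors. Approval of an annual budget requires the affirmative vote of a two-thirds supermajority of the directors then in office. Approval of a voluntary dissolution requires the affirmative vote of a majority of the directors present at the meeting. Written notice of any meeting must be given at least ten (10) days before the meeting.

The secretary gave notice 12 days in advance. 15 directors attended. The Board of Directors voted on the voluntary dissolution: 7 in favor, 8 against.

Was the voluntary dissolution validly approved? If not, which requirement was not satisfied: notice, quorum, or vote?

Invalid — vote requirement not satisfied.

Notice: 12 days given; 10 required (12 ≥ 10). Satisfied.
Quorum: 15 present; quorum is 10. Satisfied.
Vote: the voluntary dissolution requires a majority of the directors present (15). A majority of 15 is 8, so 8 affirmative votes are needed; 7 voted in favor. Not satisfied.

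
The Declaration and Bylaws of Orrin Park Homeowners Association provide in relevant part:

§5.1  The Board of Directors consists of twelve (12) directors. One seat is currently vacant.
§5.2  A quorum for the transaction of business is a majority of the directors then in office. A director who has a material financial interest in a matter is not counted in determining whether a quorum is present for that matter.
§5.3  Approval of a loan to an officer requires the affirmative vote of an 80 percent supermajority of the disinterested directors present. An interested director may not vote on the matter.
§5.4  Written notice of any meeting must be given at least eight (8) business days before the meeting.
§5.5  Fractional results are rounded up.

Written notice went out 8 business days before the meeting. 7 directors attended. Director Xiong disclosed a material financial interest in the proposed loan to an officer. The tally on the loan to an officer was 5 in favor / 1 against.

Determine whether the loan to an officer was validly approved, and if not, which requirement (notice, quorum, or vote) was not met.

Valid — all requirements satisfied.

Notice: 8 business days given; 8 required (8 ≥ 8). Satisfied.
Quorum: 7 present, but the 1 interested director does not count, leaving 6. Quorum is 6. Satisfied.
Vote: the loan to an officer requires four-fifths of the disinterested directors present (7 − 1 = 6). 4/5 of 6 = 4.80, rounded up to 5, so 5 affirmative votes are needed; 5 voted in favor. Satisfied.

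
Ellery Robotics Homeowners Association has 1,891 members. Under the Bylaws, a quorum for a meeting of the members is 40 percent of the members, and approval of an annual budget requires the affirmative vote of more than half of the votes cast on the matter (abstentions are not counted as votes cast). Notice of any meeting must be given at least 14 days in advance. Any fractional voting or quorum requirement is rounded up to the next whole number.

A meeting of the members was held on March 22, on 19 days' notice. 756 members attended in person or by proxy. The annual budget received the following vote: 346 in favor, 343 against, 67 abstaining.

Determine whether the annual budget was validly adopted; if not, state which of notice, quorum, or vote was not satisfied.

Invalid — quorum requirement not satisfied.

Notice: 19 days given; 14 required. Satisfied.
Quorum: 40% of 1,891 = 756.40, rounded up to 757; 756 present. Not satisfied.
Vote: requires a majority of the votes cast (756 − 67 abstaining = 689); a majority of 689 is 345, so 345 needed; 346 in favor. Satisfied.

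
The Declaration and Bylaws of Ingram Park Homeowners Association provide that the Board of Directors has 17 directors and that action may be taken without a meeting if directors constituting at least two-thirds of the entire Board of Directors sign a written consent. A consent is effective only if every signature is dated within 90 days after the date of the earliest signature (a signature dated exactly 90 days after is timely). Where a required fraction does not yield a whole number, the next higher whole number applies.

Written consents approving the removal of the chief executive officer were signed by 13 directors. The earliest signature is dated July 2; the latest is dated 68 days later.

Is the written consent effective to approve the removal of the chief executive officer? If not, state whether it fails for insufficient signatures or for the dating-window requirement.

Signatures required: at least two-thirds of 17 — 2/3 of 17 = 11.33, rounded up to 12, so 12 needed; 13 signed. Sufficient.
Dating window: the latest signature is 68 days after the earliest; the limit is 90 days. Within the window.

Effective — both the signature and dating-window requirements are satisfied.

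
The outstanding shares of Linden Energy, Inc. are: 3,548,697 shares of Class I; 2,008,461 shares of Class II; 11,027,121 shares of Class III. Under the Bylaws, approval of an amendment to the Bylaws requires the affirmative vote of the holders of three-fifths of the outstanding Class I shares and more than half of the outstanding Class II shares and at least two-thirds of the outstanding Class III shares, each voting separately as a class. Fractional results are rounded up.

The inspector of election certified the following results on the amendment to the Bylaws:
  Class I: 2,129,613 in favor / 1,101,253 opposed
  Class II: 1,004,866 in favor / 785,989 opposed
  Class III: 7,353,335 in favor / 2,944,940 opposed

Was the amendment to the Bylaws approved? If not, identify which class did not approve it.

Approved — every class gave the required vote.

Class I: 3/5 of 3548697 = 2129218.20, rounded up to 2129219; 2,129,219 required, 2,129,613 in favor — approved.
Class II: a majority of 2008461 is 1004231; 1,004,231 required, 1,004,866 in favor — approved.
Class III: 2/3 of 11027121 = 7351414; 7,351,414 required, 7,353,335 in favor — approved.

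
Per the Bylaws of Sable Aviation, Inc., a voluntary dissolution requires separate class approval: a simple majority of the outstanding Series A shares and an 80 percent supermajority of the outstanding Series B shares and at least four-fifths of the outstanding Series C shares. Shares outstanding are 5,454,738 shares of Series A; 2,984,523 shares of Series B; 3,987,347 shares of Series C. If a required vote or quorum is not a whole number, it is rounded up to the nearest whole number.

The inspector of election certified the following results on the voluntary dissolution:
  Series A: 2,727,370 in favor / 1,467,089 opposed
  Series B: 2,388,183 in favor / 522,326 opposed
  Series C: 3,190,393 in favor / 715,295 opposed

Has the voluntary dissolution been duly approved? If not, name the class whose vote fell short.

Series A: a majority of 5454738 is 2727370; 2,727,370 required, 2,727,370 in favor — approved.
Series B: 4/5 of 2984523 = 2387618.40, rounded up to 2387619; 2,387,619 required, 2,388,183 in favor — approved.
Series C: 4/5 of 3987347 = 3189877.60, rounded up to 3189878; 3,189,878 required, 3,190,393 in favor — approved.

Approved — every class gave the required vote.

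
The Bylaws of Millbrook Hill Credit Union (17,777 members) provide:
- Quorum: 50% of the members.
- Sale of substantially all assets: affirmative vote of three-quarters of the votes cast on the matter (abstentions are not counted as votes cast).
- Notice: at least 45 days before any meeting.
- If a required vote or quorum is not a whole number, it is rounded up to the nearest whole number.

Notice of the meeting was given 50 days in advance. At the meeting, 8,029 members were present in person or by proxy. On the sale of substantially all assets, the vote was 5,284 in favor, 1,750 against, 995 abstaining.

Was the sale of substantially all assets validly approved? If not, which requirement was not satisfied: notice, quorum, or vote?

Notice: 50 days given; 45 required. Satisfied.
Quorum: 50% of 17,777 = 8,888.50, rounded up to 8,889; 8,029 present. Not satisfied.
Vote: requires three-fourths of the votes cast (8,029 − 995 abstaining = 7,034); 3/4 of 7034 = 5275.50, rounded up to 5276, so 5,276 needed; 5,284 in favor. Satisfied.

Invalid — quorum requirement not satisfied.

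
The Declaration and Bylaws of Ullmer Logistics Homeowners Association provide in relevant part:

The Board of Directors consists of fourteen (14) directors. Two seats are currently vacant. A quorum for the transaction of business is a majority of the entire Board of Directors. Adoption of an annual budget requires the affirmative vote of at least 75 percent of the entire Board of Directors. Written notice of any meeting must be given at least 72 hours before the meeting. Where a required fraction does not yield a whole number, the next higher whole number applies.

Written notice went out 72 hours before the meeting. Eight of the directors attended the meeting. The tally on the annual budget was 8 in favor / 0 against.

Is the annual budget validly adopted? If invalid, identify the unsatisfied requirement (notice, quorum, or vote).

Invalid — vote requirement not satisfied.

Notice: 72 hours given; 72 required (72 ≥ 72). Satisfied.
Quorum: 8 present; quorum is 8. Satisfied.
Vote: the annual budget requires three-fourths of the entire Board of Directors (14). 3/4 of 14 = 10.50, rounded up to 11, so 11 affirmative votes are needed; 8 voted in favor. Not satisfied.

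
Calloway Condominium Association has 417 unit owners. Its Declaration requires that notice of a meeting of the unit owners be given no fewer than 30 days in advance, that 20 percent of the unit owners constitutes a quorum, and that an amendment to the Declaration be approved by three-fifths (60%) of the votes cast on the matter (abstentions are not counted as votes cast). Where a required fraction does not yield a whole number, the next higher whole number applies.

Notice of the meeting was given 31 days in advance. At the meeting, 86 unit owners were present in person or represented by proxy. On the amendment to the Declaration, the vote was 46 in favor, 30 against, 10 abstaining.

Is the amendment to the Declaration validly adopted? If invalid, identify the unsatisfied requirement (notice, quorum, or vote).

Valid — all requirements satisfied.

Notice: 31 days given; 30 required. Satisfied.
Quorum: 20% of 417 = 83.40, rounded up to 84; 86 present. Satisfied.
Vote: requires three-fifths of the votes cast (86 − 10 abstaining = 76); 3/5 of 76 = 45.60, rounded up to 46, so 46 needed; 46 in favor. Satisfied.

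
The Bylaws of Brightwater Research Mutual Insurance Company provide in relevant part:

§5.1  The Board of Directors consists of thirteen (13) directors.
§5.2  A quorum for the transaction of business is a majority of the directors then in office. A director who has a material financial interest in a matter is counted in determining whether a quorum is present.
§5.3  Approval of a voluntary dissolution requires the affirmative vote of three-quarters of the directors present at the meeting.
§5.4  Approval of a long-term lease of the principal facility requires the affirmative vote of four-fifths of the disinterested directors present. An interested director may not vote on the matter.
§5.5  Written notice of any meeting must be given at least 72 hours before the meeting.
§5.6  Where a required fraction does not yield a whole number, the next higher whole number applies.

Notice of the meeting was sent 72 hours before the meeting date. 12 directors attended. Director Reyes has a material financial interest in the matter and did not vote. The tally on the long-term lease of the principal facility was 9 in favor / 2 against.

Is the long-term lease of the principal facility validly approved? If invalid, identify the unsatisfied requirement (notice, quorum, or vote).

Valid — all requirements satisfied.

Notice: 72 hours given; 72 required (72 ≥ 72). Satisfied.
Quorum: 12 present (interested directors count toward quorum); quorum is 7. Satisfied.
Vote: the long-term lease of the principal facility requires four-fifths of the disinterested directors present (12 − 1 = 11). 4/5 of 11 = 8.80, rounded up to 9, so 9 affirmative votes are needed; 9 voted in favor. Satisfied.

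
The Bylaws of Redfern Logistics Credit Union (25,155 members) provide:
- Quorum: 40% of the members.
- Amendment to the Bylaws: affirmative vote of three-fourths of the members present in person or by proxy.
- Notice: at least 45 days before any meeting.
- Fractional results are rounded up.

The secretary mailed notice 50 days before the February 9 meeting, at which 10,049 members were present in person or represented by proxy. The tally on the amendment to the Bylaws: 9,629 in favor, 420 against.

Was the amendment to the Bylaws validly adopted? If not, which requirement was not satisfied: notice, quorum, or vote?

Notice: 50 days given; 45 required. Satisfied.
Quorum: 40% of 25,155 = 10,062; 10,049 present. Not satisfied.
Vote: requires three-fourths of those present (10,049); 3/4 of 10049 = 7536.75, rounded up to 7537, so 7,537 needed; 9,629 in favor. Satisfied.

Invalid — quorum requirement not satisfied.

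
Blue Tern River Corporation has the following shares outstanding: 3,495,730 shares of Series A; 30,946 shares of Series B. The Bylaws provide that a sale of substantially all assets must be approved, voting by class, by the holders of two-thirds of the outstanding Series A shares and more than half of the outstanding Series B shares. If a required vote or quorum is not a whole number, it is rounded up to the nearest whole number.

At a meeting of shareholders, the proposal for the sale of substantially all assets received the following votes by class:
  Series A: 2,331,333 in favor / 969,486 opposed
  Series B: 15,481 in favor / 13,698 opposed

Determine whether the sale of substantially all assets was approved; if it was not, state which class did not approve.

Approved — every class gave the required vote.

Series A: 2/3 of 3495730 = 2330486.67, rounded up to 2330487; 2,330,487 required, 2,331,333 in favor — approved.
Series B: a majority of 30946 is 15474; 15,474 required, 15,481 in favor — approved.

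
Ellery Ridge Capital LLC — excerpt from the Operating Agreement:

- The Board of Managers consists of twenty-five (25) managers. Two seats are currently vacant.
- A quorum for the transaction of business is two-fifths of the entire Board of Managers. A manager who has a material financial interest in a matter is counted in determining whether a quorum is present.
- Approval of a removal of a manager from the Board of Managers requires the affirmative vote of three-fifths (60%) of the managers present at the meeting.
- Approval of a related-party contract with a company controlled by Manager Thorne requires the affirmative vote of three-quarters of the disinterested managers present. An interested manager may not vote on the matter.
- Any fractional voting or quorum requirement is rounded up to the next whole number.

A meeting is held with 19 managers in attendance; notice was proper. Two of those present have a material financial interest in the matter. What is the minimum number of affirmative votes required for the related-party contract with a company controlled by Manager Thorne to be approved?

13

The related-party contract with a company controlled by Manager Thorne requires three-fourths of the disinterested managers present (19 − 2 = 17).
3/4 of 17 = 12.75, rounded up to 13.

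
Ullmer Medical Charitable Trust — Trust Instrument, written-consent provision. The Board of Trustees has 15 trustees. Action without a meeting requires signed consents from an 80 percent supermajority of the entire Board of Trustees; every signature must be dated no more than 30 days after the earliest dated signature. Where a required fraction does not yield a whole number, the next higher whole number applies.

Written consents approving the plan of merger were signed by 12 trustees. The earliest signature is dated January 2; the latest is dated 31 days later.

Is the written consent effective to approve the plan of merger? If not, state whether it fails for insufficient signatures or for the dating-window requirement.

Signatures required: an 80 percent supermajority of 15 — 4/5 of 15 = 12, so 12 needed; 12 signed. Sufficient.
Dating window: the latest signature is 31 days after the earliest; the limit is 30 days. Outside the window.

Not effective — dating-window requirement not satisfied.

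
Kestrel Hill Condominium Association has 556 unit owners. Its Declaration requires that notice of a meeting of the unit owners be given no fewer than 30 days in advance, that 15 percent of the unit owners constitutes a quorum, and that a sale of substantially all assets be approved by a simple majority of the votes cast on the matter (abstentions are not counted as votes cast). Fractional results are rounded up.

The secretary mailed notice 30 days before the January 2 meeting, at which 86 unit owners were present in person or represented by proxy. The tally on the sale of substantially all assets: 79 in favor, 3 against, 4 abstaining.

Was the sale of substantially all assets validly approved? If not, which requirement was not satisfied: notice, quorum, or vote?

Valid — all requirements satisfied.

Notice: 30 days given; 30 required. Satisfied.
Quorum: 15% of 556 = 83.40, rounded up to 84; 86 present. Satisfied.
Vote: requires a majority of the votes cast (86 − 4 abstaining = 82); a majority of 82 is 42, so 42 needed; 79 in favor. Satisfied.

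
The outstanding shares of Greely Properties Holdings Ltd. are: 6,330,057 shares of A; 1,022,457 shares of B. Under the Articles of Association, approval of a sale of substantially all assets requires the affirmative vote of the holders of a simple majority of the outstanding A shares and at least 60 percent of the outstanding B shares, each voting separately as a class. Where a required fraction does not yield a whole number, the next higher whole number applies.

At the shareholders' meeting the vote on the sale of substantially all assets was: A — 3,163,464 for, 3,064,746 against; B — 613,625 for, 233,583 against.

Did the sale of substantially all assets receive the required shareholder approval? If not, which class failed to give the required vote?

A: a majority of 6330057 is 3165029; 3,165,029 required, 3,163,464 in favor — not approved.
B: 3/5 of 1022457 = 613474.20, rounded up to 613475; 613,475 required, 613,625 in favor — approved.

Not approved — the A shares did not give the required vote.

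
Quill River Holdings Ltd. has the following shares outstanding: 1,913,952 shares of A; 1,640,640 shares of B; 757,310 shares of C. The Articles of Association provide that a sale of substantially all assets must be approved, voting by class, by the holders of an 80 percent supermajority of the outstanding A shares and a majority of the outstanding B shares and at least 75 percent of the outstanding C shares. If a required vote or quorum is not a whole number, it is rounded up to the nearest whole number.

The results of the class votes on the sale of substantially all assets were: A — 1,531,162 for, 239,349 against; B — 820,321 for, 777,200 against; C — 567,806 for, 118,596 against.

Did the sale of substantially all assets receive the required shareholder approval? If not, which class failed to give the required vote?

A: 4/5 of 1913952 = 1531161.60, rounded up to 1531162; 1,531,162 required, 1,531,162 in favor — approved.
B: a majority of 1640640 is 820321; 820,321 required, 820,321 in favor — approved.
C: 3/4 of 757310 = 567982.50, rounded up to 567983; 567,983 required, 567,806 in favor — not approved.

Not approved — the C shares did not give the required vote.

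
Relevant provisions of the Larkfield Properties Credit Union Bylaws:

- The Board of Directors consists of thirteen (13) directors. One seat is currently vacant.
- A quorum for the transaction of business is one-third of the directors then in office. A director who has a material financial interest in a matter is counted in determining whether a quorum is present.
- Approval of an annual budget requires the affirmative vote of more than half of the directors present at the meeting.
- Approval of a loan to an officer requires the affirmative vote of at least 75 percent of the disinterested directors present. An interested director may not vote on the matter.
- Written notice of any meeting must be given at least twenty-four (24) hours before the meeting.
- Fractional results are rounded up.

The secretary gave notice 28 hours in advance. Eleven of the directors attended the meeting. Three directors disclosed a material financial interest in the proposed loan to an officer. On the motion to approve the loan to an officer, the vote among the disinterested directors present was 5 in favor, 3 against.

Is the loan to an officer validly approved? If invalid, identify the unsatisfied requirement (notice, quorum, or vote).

Notice: 28 hours given; 24 required (28 ≥ 24). Satisfied.
Quorum: 11 present (interested directors count toward quorum); quorum is 4. Satisfied.
Vote: the loan to an officer requires three-fourths of the disinterested directors present (11 − 3 = 8). 3/4 of 8 = 6, so 6 affirmative votes are needed; 5 voted in favor. Not satisfied.

Invalid — vote requirement not satisfied.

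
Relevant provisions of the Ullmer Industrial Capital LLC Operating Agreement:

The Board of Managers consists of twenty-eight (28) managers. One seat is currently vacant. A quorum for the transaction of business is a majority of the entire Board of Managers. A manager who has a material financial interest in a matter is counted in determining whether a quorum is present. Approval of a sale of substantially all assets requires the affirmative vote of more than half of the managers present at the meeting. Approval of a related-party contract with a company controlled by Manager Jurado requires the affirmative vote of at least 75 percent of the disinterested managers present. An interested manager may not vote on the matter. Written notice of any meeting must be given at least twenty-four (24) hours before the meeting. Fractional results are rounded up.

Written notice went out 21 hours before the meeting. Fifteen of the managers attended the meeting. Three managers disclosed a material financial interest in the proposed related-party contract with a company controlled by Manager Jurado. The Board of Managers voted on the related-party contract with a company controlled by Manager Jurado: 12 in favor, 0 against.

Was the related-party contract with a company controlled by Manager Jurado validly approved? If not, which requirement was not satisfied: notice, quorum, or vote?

Notice: 21 hours given; 24 required (21 < 24). Not satisfied.
Quorum: 15 present (interested managers count toward quorum); quorum is 15. Satisfied.
Vote: the related-party contract with a company controlled by Manager Jurado requires three-fourths of the disinterested managers present (15 − 3 = 12). 3/4 of 12 = 9, so 9 affirmative votes are needed; 12 voted in favor. Satisfied.

Invalid — notice requirement not satisfied.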